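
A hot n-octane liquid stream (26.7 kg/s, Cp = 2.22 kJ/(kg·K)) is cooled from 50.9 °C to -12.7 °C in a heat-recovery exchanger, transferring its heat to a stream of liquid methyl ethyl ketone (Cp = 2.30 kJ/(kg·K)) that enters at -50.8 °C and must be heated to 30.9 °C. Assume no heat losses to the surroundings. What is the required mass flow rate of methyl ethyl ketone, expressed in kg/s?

Heat released by hot stream: Q = 26.7 × 2.22 × (50.9 − -12.7) = 3769.8 kJ/s
Energy balance on cold side (adiabatic exchanger): Q = ṁ_c·Cp_c·(T_c,out − T_c,in)
ṁ_c = 3769.8 / [2.30 × (30.9 − -50.8)] = 20.062 kg/s

ṁ_c = 20.1 kg/s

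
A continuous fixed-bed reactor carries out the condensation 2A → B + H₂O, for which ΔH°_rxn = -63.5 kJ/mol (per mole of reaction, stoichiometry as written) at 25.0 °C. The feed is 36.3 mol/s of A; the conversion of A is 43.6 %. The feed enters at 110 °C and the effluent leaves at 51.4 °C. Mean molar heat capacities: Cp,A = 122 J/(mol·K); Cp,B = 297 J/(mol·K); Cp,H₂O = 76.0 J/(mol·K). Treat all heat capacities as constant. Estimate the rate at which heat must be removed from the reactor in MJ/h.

Extent of reaction ξ = 0.436 × 36.3 / 2 = 7.9134 mol/s
Reaction term: ξ·ΔH°_rxn = 7.9134 × -63.5 = -502.5 kJ/s
Sensible, feed 110→25 °C: -376.43 kJ/s
Outlet flows (mol/s): A 20.473, B 7.9134, H₂O 7.9134
Sensible, products 25→51.4 °C: 143.86 kJ/s
Q = ΔH = -735.07 kJ/s = -735.07 kW
Heat removed = 2646.2 MJ/h

Q_out = 2650 MJ/h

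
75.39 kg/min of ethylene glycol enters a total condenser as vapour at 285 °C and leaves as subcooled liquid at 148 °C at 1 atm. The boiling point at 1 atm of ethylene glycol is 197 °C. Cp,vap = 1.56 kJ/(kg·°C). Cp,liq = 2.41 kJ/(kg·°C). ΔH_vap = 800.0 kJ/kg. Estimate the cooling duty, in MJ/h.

Q_c = 4770 MJ/h

vapour 285→197 °C: -137.28 kJ/kg
condensation at 197 °C: -800 kJ/kg
liquid 197→148 °C: -118.09 kJ/kg
Δh = -137.28 + -800 + -118.09 = -1055.4 kJ/kg
Q = ṁ·Δh = 75.39 kg/min × -1055.4 kJ/kg = -79564 kJ/min
|Q| = 1326.1 kW = 4773.9 MJ/h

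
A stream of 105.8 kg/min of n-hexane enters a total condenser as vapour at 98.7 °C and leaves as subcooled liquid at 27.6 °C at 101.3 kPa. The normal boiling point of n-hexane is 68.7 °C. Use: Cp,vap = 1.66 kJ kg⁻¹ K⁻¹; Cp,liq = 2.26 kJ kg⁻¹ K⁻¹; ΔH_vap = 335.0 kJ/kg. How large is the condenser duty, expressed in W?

Q_c = 842000 W

vapour 98.7→68.7 °C: -49.8 kJ/kg
condensation at 68.7 °C: -335 kJ/kg
liquid 68.7→27.6 °C: -92.886 kJ/kg
Δh = -49.8 + -335 + -92.886 = -477.69 kJ/kg
Q = ṁ·Δh = 105.8 kg/min × -477.69 kJ/kg = -50539 kJ/min
|Q| = 842.32 kW = 842320 W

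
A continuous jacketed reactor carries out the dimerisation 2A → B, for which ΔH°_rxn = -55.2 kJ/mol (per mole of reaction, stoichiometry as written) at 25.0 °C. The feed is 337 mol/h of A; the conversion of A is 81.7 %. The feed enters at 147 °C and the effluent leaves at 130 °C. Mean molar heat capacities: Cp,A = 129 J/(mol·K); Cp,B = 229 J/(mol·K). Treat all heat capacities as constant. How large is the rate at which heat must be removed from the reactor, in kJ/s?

Extent of reaction ξ = 0.817 × 337 / 2 = 137.66 mol/h
Reaction term: ξ·ΔH°_rxn = 137.66 × -55.2 = -7599.1 kJ/h
Sensible, feed 147→25 °C: -5303.7 kJ/h
Outlet flows (mol/h): A 61.671, B 137.66
Sensible, products 25→130 °C: 4145.5 kJ/h
Q = ΔH = -8757.3 kJ/h = -2.4326 kW
Heat removed = 2.4326 kJ/s

Q_out = 2.43 kJ/s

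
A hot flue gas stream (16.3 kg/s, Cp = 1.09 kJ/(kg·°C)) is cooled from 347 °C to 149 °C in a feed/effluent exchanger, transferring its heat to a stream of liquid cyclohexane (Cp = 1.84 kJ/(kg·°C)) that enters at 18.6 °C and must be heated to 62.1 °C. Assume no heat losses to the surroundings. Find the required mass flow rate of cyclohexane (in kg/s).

ṁ_c = 44.0 kg/s

Heat released by hot stream: Q = 16.3 × 1.09 × (347 − 149) = 3517.9 kJ/s
Energy balance on cold side (adiabatic exchanger): Q = ṁ_c·Cp_c·(T_c,out − T_c,in)
ṁ_c = 3517.9 / [1.84 × (62.1 − 18.6)] = 43.951 kg/s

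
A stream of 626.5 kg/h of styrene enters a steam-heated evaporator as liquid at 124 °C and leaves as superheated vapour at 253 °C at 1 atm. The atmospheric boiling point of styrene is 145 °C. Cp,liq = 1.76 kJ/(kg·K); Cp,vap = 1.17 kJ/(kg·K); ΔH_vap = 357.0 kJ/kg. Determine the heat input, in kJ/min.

Q = 5430 kJ/min

liquid 124→145 °C: 36.96 kJ/kg
vaporisation at 145 °C: 357 kJ/kg
vapour 145→253 °C: 126.36 kJ/kg
Δh = 36.96 + 357 + 126.36 = 520.32 kJ/kg
Q = ṁ·Δh = 626.5 kg/h × 520.32 kJ/kg = 325980 kJ/h
|Q| = 90.55 kW = 5433 kJ/min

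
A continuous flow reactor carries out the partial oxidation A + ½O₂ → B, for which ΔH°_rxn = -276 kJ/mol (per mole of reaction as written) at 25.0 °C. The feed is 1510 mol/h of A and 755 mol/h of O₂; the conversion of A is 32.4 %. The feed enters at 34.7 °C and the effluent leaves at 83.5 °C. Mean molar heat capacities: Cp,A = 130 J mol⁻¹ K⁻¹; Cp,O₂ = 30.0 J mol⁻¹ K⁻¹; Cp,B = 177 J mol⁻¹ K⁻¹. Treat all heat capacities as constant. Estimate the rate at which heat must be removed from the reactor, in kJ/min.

Q_out = 2060 kJ/min

Extent of reaction ξ = 0.324 × 1510 = 489.24 mol/h
Reaction term: ξ·ΔH°_rxn = 489.24 × -276 = -135030 kJ/h
Sensible, feed 34.7→25 °C: -2123.8 kJ/h
Outlet flows (mol/h): A 1020.8, O₂ 510.38, B 489.24
Sensible, products 25→83.5 °C: 13724 kJ/h
Q = ΔH = -123430 kJ/h = -34.286 kW
Heat removed = 2057.2 kJ/min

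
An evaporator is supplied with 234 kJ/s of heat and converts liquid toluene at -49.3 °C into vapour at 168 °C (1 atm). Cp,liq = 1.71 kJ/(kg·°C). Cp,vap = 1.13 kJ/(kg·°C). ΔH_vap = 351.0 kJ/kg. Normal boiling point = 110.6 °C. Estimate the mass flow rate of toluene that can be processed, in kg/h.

ṁ = 1220 kg/h

Δh = 1.71×(110.6−-49.3) + 351.0 + 1.13×(168−110.6) = 689.29 kJ/kg
Q = 234 kJ/s = 234 kJ/s = 842400 kJ/h
ṁ = Q/Δh = 842400 / 689.29 = 1222.1 kg/h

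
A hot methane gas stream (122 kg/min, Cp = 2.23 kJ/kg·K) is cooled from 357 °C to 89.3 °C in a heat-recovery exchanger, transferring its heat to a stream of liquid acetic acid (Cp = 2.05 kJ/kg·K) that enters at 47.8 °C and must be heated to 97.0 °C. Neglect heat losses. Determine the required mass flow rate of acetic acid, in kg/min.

ṁ_c = 722 kg/min

Heat released by hot stream: Q = 122 × 2.23 × (357 − 89.3) = 72830 kJ/min
Energy balance on cold side (adiabatic exchanger): Q = ṁ_c·Cp_c·(T_c,out − T_c,in)
ṁ_c = 72830 / [2.05 × (97.0 − 47.8)] = 722.09 kg/min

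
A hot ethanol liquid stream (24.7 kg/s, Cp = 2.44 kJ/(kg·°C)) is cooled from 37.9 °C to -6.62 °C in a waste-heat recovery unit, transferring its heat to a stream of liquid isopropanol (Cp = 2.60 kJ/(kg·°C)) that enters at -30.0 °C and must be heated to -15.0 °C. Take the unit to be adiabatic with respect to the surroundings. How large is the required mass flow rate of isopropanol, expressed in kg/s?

Heat released by hot stream: Q = 24.7 × 2.44 × (37.9 − -6.62) = 2683.1 kJ/s
Energy balance on cold side (adiabatic exchanger): Q = ṁ_c·Cp_c·(T_c,out − T_c,in)
ṁ_c = 2683.1 / [2.60 × (-15.0 − -30.0)] = 68.798 kg/s

ṁ_c = 68.8 kg/s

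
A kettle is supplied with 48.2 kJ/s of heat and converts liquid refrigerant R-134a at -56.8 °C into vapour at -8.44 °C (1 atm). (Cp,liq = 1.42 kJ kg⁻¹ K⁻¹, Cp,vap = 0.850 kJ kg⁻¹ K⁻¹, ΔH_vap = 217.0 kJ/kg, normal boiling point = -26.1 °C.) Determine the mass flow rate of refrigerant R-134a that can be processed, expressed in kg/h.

Δh = 1.42×(-26.1−-56.8) + 217.0 + 0.850×(-8.44−-26.1) = 275.61 kJ/kg
Q = 48.2 kJ/s = 48.2 kJ/s = 173520 kJ/h
ṁ = Q/Δh = 173520 / 275.61 = 629.6 kg/h

ṁ = 630 kg/h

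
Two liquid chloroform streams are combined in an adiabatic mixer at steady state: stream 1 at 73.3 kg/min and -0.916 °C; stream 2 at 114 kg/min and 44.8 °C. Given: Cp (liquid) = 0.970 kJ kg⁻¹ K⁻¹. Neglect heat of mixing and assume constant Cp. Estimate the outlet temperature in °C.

T_out = 26.9 °C

No heat crosses the boundary, so H_out = H_in.
T_out = Σ ṁᵢCp,ᵢTᵢ / Σ ṁᵢCp,ᵢ
      = 4888.9 / 181.68 = 26.909 °C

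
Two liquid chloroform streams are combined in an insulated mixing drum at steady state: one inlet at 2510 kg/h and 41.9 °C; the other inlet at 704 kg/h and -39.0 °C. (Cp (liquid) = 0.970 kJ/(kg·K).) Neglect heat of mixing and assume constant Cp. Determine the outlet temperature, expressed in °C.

T_out = 24.2 °C

Adiabatic, steady state ⇒ Σ ṁᵢCp,ᵢ(T_out − Tᵢ) = 0
Σ ṁᵢCp,ᵢTᵢ = 2510×0.970×41.9 + 704×0.970×-39.0 = 75382
Σ ṁᵢCp,ᵢ = 2510×0.970 + 704×0.970 = 3117.6
T_out = 75382 / 3117.6 = 24.18 °C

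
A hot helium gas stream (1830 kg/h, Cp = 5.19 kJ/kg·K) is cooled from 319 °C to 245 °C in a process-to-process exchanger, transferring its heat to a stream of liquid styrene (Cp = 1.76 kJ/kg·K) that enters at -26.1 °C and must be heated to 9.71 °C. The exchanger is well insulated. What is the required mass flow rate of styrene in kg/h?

Heat released by hot stream: Q = 1830 × 5.19 × (319 − 245) = 702830 kJ/h
Energy balance on cold side (adiabatic exchanger): Q = ṁ_c·Cp_c·(T_c,out − T_c,in)
ṁ_c = 702830 / [1.76 × (9.71 − -26.1)] = 11151 kg/h

ṁ_c = 11200 kg/h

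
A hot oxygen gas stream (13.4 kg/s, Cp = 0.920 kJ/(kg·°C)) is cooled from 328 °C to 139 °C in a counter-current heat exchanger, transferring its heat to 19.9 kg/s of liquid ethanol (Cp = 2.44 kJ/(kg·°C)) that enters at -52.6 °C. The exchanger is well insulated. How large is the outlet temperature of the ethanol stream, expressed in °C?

Heat released by hot stream: Q = 13.4 × 0.920 × (328 − 139) = 2330 kJ/s
Energy balance on cold side (adiabatic exchanger): Q = ṁ_c·Cp_c·(T_c,out − T_c,in)
T_c,out = -52.6 + 2330/(19.9 × 2.44) = -4.6143 °C

T_c,out = -4.61 °C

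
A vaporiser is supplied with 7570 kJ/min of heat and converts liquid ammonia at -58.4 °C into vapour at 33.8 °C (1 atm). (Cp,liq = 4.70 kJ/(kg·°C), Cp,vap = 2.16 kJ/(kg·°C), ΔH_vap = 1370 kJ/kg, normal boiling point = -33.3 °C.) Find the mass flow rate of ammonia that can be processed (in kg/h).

ṁ = 278 kg/h

Δh = 4.70×(-33.3−-58.4) + 1370 + 2.16×(33.8−-33.3) = 1632.9 kJ/kg
Q = 7570 kJ/min = 126.17 kJ/s = 454200 kJ/h
ṁ = Q/Δh = 454200 / 1632.9 = 278.15 kg/h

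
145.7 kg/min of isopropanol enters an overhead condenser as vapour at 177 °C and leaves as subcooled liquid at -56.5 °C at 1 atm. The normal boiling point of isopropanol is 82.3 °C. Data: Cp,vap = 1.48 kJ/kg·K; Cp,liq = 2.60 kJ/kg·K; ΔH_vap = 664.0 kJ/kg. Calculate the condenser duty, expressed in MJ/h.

Q_c = 10200 MJ/h

vapour 177→82.3 °C: -140.16 kJ/kg
condensation at 82.3 °C: -664 kJ/kg
liquid 82.3→-56.5 °C: -360.88 kJ/kg
Δh = -140.16 + -664 + -360.88 = -1165 kJ/kg
Q = ṁ·Δh = 145.7 kg/min × -1165 kJ/kg = -169750 kJ/min
|Q| = 2829.1 kW = 10185 MJ/h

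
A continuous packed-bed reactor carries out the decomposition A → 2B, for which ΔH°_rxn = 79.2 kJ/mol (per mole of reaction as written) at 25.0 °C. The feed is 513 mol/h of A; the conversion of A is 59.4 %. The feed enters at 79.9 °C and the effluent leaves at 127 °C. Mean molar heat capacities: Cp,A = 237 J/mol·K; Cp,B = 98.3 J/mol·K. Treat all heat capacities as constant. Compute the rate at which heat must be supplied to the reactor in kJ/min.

Q_in = 477 kJ/min

Extent of reaction ξ = 0.594 × 513 = 304.72 mol/h
Reaction term: ξ·ΔH°_rxn = 304.72 × 79.2 = 24134 kJ/h
Sensible, feed 79.9→25 °C: -6674.8 kJ/h
Outlet flows (mol/h): A 208.28, B 609.44
Sensible, products 25→127 °C: 11146 kJ/h
Q = ΔH = 28605 kJ/h = 7.9458 kW
Heat supplied = 476.75 kJ/min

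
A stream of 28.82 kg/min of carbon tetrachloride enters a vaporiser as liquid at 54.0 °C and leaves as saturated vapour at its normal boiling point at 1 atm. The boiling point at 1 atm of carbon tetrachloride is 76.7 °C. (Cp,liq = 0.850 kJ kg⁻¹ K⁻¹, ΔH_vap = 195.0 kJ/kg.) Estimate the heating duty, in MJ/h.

Q = 371 MJ/h

liquid 54.0→76.7 °C: 19.295 kJ/kg
vaporisation at 76.7 °C: 195 kJ/kg
Δh = 19.295 + 195 = 214.3 kJ/kg
Q = ṁ·Δh = 28.82 kg/min × 214.3 kJ/kg = 6176 kJ/min
|Q| = 102.93 kW = 370.56 MJ/h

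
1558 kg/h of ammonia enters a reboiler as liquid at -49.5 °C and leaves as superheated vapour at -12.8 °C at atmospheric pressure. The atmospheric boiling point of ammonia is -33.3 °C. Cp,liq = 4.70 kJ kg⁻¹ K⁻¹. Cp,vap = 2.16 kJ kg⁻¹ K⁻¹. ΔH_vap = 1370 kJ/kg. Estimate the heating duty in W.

Q = 645000 W

liquid -49.5→-33.3 °C: 76.14 kJ/kg
vaporisation at -33.3 °C: 1370 kJ/kg
vapour -33.3→-12.8 °C: 44.28 kJ/kg
Δh = 76.14 + 1370 + 44.28 = 1490.4 kJ/kg
Q = ṁ·Δh = 1558 kg/h × 1490.4 kJ/kg = 2.3221e+06 kJ/h
|Q| = 645.02 kW = 645020 W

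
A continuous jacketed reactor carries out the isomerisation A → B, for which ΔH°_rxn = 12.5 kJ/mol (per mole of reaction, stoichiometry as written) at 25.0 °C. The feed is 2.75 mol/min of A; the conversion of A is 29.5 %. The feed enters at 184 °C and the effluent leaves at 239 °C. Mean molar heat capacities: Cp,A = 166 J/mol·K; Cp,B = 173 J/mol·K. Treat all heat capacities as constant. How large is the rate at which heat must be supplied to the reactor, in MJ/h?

Q_in = 2.19 MJ/h

Extent of reaction ξ = 0.295 × 2.75 = 0.81125 mol/min
Reaction term: ξ·ΔH°_rxn = 0.81125 × 12.5 = 10.141 kJ/min
Sensible, feed 184→25 °C: -72.584 kJ/min
Outlet flows (mol/min): A 1.9388, B 0.81125
Sensible, products 25→239 °C: 98.906 kJ/min
Q = ΔH = 36.463 kJ/min = 0.60772 kW
Heat supplied = 2.1878 MJ/h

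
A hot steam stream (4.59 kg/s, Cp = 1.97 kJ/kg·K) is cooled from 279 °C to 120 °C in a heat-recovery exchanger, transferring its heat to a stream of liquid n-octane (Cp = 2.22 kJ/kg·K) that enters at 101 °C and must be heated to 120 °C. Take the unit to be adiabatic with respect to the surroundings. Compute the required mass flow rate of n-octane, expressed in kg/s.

Heat released by hot stream: Q = 4.59 × 1.97 × (279 − 120) = 1437.7 kJ/s
Energy balance on cold side (adiabatic exchanger): Q = ṁ_c·Cp_c·(T_c,out − T_c,in)
ṁ_c = 1437.7 / [2.22 × (120 − 101)] = 34.085 kg/s

ṁ_c = 34.1 kg/s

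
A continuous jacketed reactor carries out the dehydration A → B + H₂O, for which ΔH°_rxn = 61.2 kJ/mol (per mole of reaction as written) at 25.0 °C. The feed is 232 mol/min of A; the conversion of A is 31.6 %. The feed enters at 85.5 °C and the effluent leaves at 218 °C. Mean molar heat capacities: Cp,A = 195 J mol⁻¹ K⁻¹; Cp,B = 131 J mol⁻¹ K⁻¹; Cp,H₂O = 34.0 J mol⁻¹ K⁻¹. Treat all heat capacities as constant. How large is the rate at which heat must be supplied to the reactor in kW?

Q_in = 168 kW

Extent of reaction ξ = 0.316 × 232 = 73.312 mol/min
Reaction term: ξ·ΔH°_rxn = 73.312 × 61.2 = 4486.7 kJ/min
Sensible, feed 85.5→25 °C: -2737 kJ/min
Outlet flows (mol/min): A 158.69, B 73.312, H₂O 73.312
Sensible, products 25→218 °C: 8306.8 kJ/min
Q = ΔH = 10057 kJ/min = 167.61 kW
Heat supplied = 167.61 kW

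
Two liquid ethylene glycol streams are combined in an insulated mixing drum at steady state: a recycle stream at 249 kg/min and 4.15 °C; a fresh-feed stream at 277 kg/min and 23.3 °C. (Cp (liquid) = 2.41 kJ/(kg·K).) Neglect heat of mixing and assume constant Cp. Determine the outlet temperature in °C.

T_out = 14.2 °C

No heat crosses the boundary, so H_out = H_in.
Σ ṁᵢCp,ᵢTᵢ = 249×2.41×4.15 + 277×2.41×23.3 = 18045
Σ ṁᵢCp,ᵢ = 249×2.41 + 277×2.41 = 1267.7
T_out = 18045 / 1267.7 = 14.235 °C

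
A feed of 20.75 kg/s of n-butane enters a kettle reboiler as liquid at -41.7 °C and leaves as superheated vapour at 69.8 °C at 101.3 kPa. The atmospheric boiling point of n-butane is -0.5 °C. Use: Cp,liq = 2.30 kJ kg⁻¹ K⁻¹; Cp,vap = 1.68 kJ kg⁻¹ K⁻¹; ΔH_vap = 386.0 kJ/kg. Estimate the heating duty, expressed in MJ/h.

Q = 44700 MJ/h

liquid -41.7→-0.5 °C: 94.76 kJ/kg
vaporisation at -0.5 °C: 386 kJ/kg
vapour -0.5→69.8 °C: 118.1 kJ/kg
Δh = 94.76 + 386 + 118.1 = 598.86 kJ/kg
Q = ṁ·Δh = 20.75 kg/s × 598.86 kJ/kg = 12426 kJ/s
|Q| = 12426 kW = 44735 MJ/h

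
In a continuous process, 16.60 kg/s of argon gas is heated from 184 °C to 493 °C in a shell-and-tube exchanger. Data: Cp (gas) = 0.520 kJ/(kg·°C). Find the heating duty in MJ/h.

Q = ṁ·Cp·ΔT = 16.60 × 0.520 × (493 − 184) = 2667.3 kJ/s
Heating duty = 9602.2 MJ/h

Q = 9600 MJ/h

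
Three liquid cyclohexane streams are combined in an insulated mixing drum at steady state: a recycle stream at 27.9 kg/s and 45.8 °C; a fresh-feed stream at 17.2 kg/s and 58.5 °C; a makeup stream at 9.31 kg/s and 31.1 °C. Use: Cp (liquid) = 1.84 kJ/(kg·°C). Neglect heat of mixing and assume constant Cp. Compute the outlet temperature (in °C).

T_out = 47.3 °C

Adiabatic, steady state ⇒ Σ ṁᵢCp,ᵢ(T_out − Tᵢ) = 0
Σ ṁᵢCp,ᵢTᵢ = 27.9×1.84×45.8 + 17.2×1.84×58.5 + 9.31×1.84×31.1 = 4735.4
Σ ṁᵢCp,ᵢ = 27.9×1.84 + 17.2×1.84 + 9.31×1.84 = 100.11
T_out = 4735.4 / 100.11 = 47.299 °C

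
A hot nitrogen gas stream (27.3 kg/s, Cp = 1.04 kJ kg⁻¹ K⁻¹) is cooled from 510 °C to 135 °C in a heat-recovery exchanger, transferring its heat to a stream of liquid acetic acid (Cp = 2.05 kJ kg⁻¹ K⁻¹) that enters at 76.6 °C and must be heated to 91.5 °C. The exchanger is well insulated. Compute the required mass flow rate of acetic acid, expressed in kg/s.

ṁ_c = 349 kg/s

Heat released by hot stream: Q = 27.3 × 1.04 × (510 − 135) = 10647 kJ/s
Energy balance on cold side (adiabatic exchanger): Q = ṁ_c·Cp_c·(T_c,out − T_c,in)
ṁ_c = 10647 / [2.05 × (91.5 − 76.6)] = 348.57 kg/s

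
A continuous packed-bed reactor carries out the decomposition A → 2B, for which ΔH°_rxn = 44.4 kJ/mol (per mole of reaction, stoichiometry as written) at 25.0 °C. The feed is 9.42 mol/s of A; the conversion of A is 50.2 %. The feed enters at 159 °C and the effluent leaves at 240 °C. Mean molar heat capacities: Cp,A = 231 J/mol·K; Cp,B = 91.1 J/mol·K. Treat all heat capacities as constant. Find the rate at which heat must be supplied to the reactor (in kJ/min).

Extent of reaction ξ = 0.502 × 9.42 = 4.7288 mol/s
Reaction term: ξ·ΔH°_rxn = 4.7288 × 44.4 = 209.96 kJ/s
Sensible, feed 159→25 °C: -291.59 kJ/s
Outlet flows (mol/s): A 4.6912, B 9.4577
Sensible, products 25→240 °C: 418.23 kJ/s
Q = ΔH = 336.6 kJ/s = 336.6 kW
Heat supplied = 20196 kJ/min

Q_in = 20200 kJ/min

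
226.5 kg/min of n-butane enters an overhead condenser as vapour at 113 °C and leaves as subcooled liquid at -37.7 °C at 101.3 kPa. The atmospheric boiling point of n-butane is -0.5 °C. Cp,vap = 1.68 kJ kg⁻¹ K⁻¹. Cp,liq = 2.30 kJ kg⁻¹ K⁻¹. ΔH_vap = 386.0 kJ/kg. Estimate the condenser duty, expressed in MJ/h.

Q_c = 9000 MJ/h

vapour 113→-0.5 °C: -190.68 kJ/kg
condensation at -0.5 °C: -386 kJ/kg
liquid -0.5→-37.7 °C: -85.56 kJ/kg
Δh = -190.68 + -386 + -85.56 = -662.24 kJ/kg
Q = ṁ·Δh = 226.5 kg/min × -662.24 kJ/kg = -150000 kJ/min
|Q| = 2500 kW = 8999.8 MJ/h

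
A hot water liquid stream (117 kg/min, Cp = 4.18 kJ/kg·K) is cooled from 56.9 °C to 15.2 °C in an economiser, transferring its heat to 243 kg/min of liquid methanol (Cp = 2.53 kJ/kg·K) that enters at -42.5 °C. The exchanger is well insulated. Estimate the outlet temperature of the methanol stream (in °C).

T_c,out = -9.33 °C

Heat released by hot stream: Q = 117 × 4.18 × (56.9 − 15.2) = 20394 kJ/min
Energy balance on cold side (adiabatic exchanger): Q = ṁ_c·Cp_c·(T_c,out − T_c,in)
T_c,out = -42.5 + 20394/(243 × 2.53) = -9.328 °C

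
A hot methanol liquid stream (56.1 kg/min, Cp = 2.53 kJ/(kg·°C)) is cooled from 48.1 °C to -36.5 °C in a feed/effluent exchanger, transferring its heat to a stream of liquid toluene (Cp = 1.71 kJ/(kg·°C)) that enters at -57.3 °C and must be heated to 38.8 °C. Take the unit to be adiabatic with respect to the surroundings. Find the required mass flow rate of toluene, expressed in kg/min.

Heat released by hot stream: Q = 56.1 × 2.53 × (48.1 − -36.5) = 12008 kJ/min
Energy balance on cold side (adiabatic exchanger): Q = ṁ_c·Cp_c·(T_c,out − T_c,in)
ṁ_c = 12008 / [1.71 × (38.8 − -57.3)] = 73.069 kg/min

ṁ_c = 73.1 kg/min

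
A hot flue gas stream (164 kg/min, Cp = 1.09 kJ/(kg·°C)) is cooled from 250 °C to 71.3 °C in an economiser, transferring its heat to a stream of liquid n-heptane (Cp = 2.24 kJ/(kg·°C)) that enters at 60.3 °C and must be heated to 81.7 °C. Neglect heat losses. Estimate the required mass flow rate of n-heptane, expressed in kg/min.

Heat released by hot stream: Q = 164 × 1.09 × (250 − 71.3) = 31944 kJ/min
Energy balance on cold side (adiabatic exchanger): Q = ṁ_c·Cp_c·(T_c,out − T_c,in)
ṁ_c = 31944 / [2.24 × (81.7 − 60.3)] = 666.4 kg/min

ṁ_c = 666 kg/min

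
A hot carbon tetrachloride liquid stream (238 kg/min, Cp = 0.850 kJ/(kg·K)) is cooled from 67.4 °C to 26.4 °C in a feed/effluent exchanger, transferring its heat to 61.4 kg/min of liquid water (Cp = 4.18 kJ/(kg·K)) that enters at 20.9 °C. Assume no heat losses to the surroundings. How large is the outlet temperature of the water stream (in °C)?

T_c,out = 53.2 °C

Heat released by hot stream: Q = 238 × 0.850 × (67.4 − 26.4) = 8294.3 kJ/min
Energy balance on cold side (adiabatic exchanger): Q = ṁ_c·Cp_c·(T_c,out − T_c,in)
T_c,out = 20.9 + 8294.3/(61.4 × 4.18) = 53.217 °C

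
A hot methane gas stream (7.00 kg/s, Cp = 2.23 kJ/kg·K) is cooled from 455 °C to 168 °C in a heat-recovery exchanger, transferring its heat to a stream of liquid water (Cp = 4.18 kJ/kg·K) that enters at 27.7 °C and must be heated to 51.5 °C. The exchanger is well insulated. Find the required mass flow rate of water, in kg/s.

ṁ_c = 45.0 kg/s

Heat released by hot stream: Q = 7.00 × 2.23 × (455 − 168) = 4480.1 kJ/s
Energy balance on cold side (adiabatic exchanger): Q = ṁ_c·Cp_c·(T_c,out − T_c,in)
ṁ_c = 4480.1 / [4.18 × (51.5 − 27.7)] = 45.033 kg/s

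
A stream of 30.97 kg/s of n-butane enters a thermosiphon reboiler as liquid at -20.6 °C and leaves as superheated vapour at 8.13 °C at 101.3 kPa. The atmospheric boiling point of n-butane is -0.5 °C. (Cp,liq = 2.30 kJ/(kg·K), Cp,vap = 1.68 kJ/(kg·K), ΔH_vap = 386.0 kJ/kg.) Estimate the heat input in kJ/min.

Q = 830000 kJ/min

liquid -20.6→-0.5 °C: 46.23 kJ/kg
vaporisation at -0.5 °C: 386 kJ/kg
vapour -0.5→8.13 °C: 14.498 kJ/kg
Δh = 46.23 + 386 + 14.498 = 446.73 kJ/kg
Q = ṁ·Δh = 30.97 kg/s × 446.73 kJ/kg = 13835 kJ/s
|Q| = 13835 kW = 830110 kJ/min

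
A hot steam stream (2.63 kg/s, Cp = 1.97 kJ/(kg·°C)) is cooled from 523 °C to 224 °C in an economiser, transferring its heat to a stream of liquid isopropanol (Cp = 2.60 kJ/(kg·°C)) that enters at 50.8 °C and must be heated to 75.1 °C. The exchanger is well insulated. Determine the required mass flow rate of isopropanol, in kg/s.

Heat released by hot stream: Q = 2.63 × 1.97 × (523 − 224) = 1549.1 kJ/s
Energy balance on cold side (adiabatic exchanger): Q = ṁ_c·Cp_c·(T_c,out − T_c,in)
ṁ_c = 1549.1 / [2.60 × (75.1 − 50.8)] = 24.52 kg/s

ṁ_c = 24.5 kg/s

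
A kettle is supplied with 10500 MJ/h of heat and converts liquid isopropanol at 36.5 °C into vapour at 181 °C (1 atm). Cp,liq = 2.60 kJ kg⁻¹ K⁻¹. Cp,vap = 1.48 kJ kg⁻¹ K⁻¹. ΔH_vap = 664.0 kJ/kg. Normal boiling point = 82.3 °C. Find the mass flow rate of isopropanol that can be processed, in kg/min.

Δh = 2.60×(82.3−36.5) + 664.0 + 1.48×(181−82.3) = 929.16 kJ/kg
Q = 10500 MJ/h = 2916.7 kJ/s = 175000 kJ/min
ṁ = Q/Δh = 175000 / 929.16 = 188.34 kg/min

ṁ = 188 kg/min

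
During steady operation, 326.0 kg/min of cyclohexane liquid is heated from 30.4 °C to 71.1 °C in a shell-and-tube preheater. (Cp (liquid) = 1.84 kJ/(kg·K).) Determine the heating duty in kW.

Q = ṁ·Cp·ΔT = 326.0 × 1.84 × (71.1 − 30.4) = 24413 kJ/min
Converting: 24413 / 60 s = 406.89 kW

Q = 407 kW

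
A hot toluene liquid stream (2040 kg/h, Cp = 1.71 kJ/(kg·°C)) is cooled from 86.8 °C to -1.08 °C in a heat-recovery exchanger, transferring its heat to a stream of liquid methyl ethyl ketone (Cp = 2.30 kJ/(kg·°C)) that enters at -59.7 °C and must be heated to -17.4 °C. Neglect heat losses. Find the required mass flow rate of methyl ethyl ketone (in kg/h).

Heat released by hot stream: Q = 2040 × 1.71 × (86.8 − -1.08) = 306560 kJ/h
Energy balance on cold side (adiabatic exchanger): Q = ṁ_c·Cp_c·(T_c,out − T_c,in)
ṁ_c = 306560 / [2.30 × (-17.4 − -59.7)] = 3151 kg/h

ṁ_c = 3150 kg/h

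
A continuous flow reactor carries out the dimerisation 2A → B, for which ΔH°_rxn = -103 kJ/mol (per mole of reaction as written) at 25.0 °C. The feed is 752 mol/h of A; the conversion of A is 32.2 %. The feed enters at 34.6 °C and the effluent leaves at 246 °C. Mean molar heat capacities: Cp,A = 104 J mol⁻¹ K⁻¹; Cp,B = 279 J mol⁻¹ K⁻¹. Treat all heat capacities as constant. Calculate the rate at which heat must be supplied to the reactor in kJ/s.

Q_in = 1.66 kJ/s

Extent of reaction ξ = 0.322 × 752 / 2 = 121.07 mol/h
Reaction term: ξ·ΔH°_rxn = 121.07 × -103 = -12470 kJ/h
Sensible, feed 34.6→25 °C: -750.8 kJ/h
Outlet flows (mol/h): A 509.86, B 121.07
Sensible, products 25→246 °C: 19184 kJ/h
Q = ΔH = 5962.5 kJ/h = 1.6562 kW
Heat supplied = 1.6562 kJ/s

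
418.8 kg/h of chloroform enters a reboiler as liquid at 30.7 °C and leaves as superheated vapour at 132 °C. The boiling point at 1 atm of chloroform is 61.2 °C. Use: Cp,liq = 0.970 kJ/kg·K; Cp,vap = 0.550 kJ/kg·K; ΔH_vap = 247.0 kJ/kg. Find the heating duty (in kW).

Q = 36.7 kW

liquid 30.7→61.2 °C: 29.585 kJ/kg
vaporisation at 61.2 °C: 247 kJ/kg
vapour 61.2→132 °C: 38.94 kJ/kg
Δh = 29.585 + 247 + 38.94 = 315.53 kJ/kg
Q = ṁ·Δh = 418.8 kg/h × 315.53 kJ/kg = 132140 kJ/h
|Q| = 36.706 kW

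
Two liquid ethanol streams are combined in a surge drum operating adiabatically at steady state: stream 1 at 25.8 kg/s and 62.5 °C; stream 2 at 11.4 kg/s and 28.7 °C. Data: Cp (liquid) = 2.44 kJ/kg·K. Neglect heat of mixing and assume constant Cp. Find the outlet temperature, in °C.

Adiabatic, steady state ⇒ Σ ṁᵢCp,ᵢ(T_out − Tᵢ) = 0
Σ ṁᵢCp,ᵢTᵢ = 25.8×2.44×62.5 + 11.4×2.44×28.7 = 4732.8
Σ ṁᵢCp,ᵢ = 25.8×2.44 + 11.4×2.44 = 90.768
T_out = 4732.8 / 90.768 = 52.142 °C

T_out = 52.1 °C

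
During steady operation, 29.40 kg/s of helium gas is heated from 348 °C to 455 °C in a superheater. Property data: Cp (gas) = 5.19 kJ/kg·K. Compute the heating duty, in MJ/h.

Q = ṁ·Cp·ΔT = 29.40 × 5.19 × (455 − 348) = 16327 kJ/s
Heating duty = 58776 MJ/h

Q = 58800 MJ/h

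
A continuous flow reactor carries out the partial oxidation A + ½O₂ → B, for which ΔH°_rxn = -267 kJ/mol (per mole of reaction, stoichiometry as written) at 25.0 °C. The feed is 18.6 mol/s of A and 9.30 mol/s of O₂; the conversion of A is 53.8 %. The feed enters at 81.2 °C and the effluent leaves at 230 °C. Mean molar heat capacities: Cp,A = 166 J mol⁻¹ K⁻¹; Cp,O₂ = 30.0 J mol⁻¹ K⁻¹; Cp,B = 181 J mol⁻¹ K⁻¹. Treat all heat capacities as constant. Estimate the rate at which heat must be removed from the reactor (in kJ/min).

Q_out = 130000 kJ/min

Extent of reaction ξ = 0.538 × 18.6 = 10.007 mol/s
Reaction term: ξ·ΔH°_rxn = 10.007 × -267 = -2671.8 kJ/s
Sensible, feed 81.2→25 °C: -189.2 kJ/s
Outlet flows (mol/s): A 8.5932, O₂ 4.2966, B 10.007
Sensible, products 25→230 °C: 690.15 kJ/s
Q = ΔH = -2170.9 kJ/s = -2170.9 kW
Heat removed = 130250 kJ/min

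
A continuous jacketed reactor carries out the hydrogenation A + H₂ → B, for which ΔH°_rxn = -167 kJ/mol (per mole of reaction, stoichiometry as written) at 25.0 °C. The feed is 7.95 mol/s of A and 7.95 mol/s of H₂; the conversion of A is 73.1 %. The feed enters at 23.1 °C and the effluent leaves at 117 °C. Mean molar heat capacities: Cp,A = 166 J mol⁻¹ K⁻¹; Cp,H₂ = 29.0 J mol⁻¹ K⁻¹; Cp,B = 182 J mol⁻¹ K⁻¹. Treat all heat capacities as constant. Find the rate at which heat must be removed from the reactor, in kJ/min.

Extent of reaction ξ = 0.731 × 7.95 = 5.8114 mol/s
Reaction term: ξ·ΔH°_rxn = 5.8114 × -167 = -970.51 kJ/s
Sensible, feed 23.1→25 °C: 2.9455 kJ/s
Outlet flows (mol/s): A 2.1386, H₂ 2.1386, B 5.8114
Sensible, products 25→117 °C: 135.67 kJ/s
Q = ΔH = -831.89 kJ/s = -831.89 kW
Heat removed = 49914 kJ/min

Q_out = 49900 kJ/min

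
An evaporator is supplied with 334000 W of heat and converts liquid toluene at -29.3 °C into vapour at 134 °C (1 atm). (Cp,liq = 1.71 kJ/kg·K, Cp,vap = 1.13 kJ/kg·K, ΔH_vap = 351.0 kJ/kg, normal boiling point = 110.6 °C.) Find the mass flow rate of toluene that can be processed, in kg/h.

Δh = 1.71×(110.6−-29.3) + 351.0 + 1.13×(134−110.6) = 616.67 kJ/kg
Q = 334000 W = 334 kJ/s = 1.2024e+06 kJ/h
ṁ = Q/Δh = 1.2024e+06 / 616.67 = 1949.8 kg/h

ṁ = 1950 kg/h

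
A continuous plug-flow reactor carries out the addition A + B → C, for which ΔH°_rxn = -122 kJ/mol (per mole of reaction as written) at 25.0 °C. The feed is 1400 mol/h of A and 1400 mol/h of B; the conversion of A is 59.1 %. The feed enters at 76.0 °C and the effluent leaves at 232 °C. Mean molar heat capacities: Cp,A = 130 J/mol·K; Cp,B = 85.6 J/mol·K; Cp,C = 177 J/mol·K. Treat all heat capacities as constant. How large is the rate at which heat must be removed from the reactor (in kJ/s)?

Q_out = 16.8 kJ/s

Extent of reaction ξ = 0.591 × 1400 = 827.4 mol/h
Reaction term: ξ·ΔH°_rxn = 827.4 × -122 = -100940 kJ/h
Sensible, feed 76.0→25 °C: -15394 kJ/h
Outlet flows (mol/h): A 572.6, B 572.6, C 827.4
Sensible, products 25→232 °C: 55870 kJ/h
Q = ΔH = -60467 kJ/h = -16.796 kW
Heat removed = 16.796 kJ/s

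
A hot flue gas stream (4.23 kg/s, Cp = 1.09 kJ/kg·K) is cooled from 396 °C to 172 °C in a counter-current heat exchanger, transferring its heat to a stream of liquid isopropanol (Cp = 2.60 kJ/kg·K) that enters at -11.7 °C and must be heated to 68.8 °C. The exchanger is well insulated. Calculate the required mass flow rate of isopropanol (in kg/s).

ṁ_c = 4.93 kg/s

Heat released by hot stream: Q = 4.23 × 1.09 × (396 − 172) = 1032.8 kJ/s
Energy balance on cold side (adiabatic exchanger): Q = ṁ_c·Cp_c·(T_c,out − T_c,in)
ṁ_c = 1032.8 / [2.60 × (68.8 − -11.7)] = 4.9345 kg/s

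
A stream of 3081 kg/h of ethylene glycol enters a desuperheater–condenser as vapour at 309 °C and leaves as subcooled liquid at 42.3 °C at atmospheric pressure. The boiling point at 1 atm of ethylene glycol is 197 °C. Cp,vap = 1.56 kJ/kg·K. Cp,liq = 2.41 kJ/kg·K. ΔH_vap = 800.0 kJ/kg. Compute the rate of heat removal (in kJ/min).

Q_c = 69200 kJ/min

vapour 309→197 °C: -174.72 kJ/kg
condensation at 197 °C: -800 kJ/kg
liquid 197→42.3 °C: -372.83 kJ/kg
Δh = -174.72 + -800 + -372.83 = -1347.5 kJ/kg
Q = ṁ·Δh = 3081 kg/h × -1347.5 kJ/kg = -4.1518e+06 kJ/h
|Q| = 1153.3 kW = 69197 kJ/min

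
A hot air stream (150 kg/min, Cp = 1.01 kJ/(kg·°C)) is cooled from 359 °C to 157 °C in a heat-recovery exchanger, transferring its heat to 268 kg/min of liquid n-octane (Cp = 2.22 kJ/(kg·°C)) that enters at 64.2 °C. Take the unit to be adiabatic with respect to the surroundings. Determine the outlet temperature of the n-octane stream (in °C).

T_c,out = 116 °C

Heat released by hot stream: Q = 150 × 1.01 × (359 − 157) = 30603 kJ/min
Energy balance on cold side (adiabatic exchanger): Q = ṁ_c·Cp_c·(T_c,out − T_c,in)
T_c,out = 64.2 + 30603/(268 × 2.22) = 115.64 °C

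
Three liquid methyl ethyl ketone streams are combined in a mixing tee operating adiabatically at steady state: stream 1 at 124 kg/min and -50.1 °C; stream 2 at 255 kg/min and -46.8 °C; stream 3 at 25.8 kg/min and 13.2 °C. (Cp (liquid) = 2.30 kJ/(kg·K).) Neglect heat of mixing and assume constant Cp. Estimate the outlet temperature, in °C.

T_out = -44.0 °C

Adiabatic, steady state ⇒ Σ ṁᵢCp,ᵢ(T_out − Tᵢ) = 0
Σ ṁᵢCp,ᵢTᵢ = 124×2.30×-50.1 + 255×2.30×-46.8 + 25.8×2.30×13.2 = -40953
Σ ṁᵢCp,ᵢ = 124×2.30 + 255×2.30 + 25.8×2.30 = 931.04
T_out = -40953 / 931.04 = -43.987 °C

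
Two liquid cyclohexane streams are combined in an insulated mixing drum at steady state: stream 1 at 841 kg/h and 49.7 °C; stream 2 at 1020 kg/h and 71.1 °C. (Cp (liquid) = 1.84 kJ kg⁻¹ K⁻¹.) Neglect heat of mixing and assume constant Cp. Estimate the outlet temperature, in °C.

T_out = 61.4 °C

No heat crosses the boundary, so H_out = H_in.
Σ ṁᵢCp,ᵢTᵢ = 841×1.84×49.7 + 1020×1.84×71.1 = 210350
Σ ṁᵢCp,ᵢ = 841×1.84 + 1020×1.84 = 3424.2
T_out = 210350 / 3424.2 = 61.429 °C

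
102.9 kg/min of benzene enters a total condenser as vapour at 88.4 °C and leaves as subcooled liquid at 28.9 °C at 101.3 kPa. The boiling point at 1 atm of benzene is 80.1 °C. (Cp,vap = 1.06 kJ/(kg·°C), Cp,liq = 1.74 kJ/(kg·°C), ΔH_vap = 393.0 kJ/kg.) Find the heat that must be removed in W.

Q_c = 842000 W

vapour 88.4→80.1 °C: -8.798 kJ/kg
condensation at 80.1 °C: -393 kJ/kg
liquid 80.1→28.9 °C: -89.088 kJ/kg
Δh = -8.798 + -393 + -89.088 = -490.89 kJ/kg
Q = ṁ·Δh = 102.9 kg/min × -490.89 kJ/kg = -50512 kJ/min
|Q| = 841.87 kW = 841870 W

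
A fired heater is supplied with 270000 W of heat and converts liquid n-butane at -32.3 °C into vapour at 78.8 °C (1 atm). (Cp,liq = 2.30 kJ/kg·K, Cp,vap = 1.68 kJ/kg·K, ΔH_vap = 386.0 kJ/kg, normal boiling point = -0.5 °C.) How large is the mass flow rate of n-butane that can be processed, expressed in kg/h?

Δh = 2.30×(-0.5−-32.3) + 386.0 + 1.68×(78.8−-0.5) = 592.36 kJ/kg
Q = 270000 W = 270 kJ/s = 972000 kJ/h
ṁ = Q/Δh = 972000 / 592.36 = 1640.9 kg/h

ṁ = 1640 kg/h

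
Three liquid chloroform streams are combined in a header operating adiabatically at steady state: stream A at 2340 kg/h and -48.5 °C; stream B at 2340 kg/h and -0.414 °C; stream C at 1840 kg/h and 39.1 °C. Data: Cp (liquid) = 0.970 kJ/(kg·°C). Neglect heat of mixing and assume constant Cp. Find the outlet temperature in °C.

T_out = -6.52 °C

Energy balance with Q = 0: Σ ṁᵢCp,ᵢ(T_out − Tᵢ) = 0
T_out = Σ ṁᵢCp,ᵢTᵢ / Σ ṁᵢCp,ᵢ
      = -41239 / 6324.4 = -6.5207 °C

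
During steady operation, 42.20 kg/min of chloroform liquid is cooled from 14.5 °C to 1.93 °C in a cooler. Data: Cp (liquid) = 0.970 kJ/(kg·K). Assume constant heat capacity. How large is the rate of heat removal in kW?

Q_c = 8.58 kW

Q = ṁ·Cp·ΔT = 42.20 × 0.970 × (1.93 − 14.5) = -514.54 kJ/min
Converting: 514.54 / 60 s = 8.5757 kW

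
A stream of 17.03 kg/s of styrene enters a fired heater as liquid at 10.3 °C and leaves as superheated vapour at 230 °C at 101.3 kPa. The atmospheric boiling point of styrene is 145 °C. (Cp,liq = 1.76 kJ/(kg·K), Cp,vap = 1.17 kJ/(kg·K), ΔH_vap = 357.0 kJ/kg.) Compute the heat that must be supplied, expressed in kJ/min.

Q = 709000 kJ/min

liquid 10.3→145 °C: 237.07 kJ/kg
vaporisation at 145 °C: 357 kJ/kg
vapour 145→230 °C: 99.45 kJ/kg
Δh = 237.07 + 357 + 99.45 = 693.52 kJ/kg
Q = ṁ·Δh = 17.03 kg/s × 693.52 kJ/kg = 11811 kJ/s
|Q| = 11811 kW = 708640 kJ/min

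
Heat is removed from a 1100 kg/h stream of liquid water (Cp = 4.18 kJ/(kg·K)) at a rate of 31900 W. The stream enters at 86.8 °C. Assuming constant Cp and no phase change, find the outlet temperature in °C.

T_out = 61.8 °C

Q = 31900 W = 114840 kJ/h
ΔT = Q/(ṁ·Cp) = 114840/(1100×4.18) = 24.976 K
T_out = 86.8 − 24.976 = 61.824 °C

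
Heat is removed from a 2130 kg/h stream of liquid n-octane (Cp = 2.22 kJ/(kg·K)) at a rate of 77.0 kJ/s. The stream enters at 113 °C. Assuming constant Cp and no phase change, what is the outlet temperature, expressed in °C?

Q = 77.0 kJ/s = 277200 kJ/h
ΔT = Q/(ṁ·Cp) = 277200/(2130×2.22) = 58.622 K
T_out = 113 − 58.622 = 54.378 °C

T_out = 54.4 °C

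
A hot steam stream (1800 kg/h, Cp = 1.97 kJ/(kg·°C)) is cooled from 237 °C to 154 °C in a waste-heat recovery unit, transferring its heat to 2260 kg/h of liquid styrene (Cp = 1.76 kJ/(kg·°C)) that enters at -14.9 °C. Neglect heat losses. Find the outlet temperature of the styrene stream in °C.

Heat released by hot stream: Q = 1800 × 1.97 × (237 − 154) = 294320 kJ/h
Energy balance on cold side (adiabatic exchanger): Q = ṁ_c·Cp_c·(T_c,out − T_c,in)
T_c,out = -14.9 + 294320/(2260 × 1.76) = 59.094 °C

T_c,out = 59.1 °C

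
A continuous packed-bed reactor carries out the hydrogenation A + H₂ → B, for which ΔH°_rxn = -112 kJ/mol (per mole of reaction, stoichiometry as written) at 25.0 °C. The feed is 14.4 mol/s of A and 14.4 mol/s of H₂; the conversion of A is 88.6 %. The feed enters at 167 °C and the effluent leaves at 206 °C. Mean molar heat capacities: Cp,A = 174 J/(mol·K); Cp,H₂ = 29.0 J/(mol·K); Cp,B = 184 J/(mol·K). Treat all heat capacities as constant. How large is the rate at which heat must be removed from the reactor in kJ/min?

Q_out = 81500 kJ/min

Extent of reaction ξ = 0.886 × 14.4 = 12.758 mol/s
Reaction term: ξ·ΔH°_rxn = 12.758 × -112 = -1428.9 kJ/s
Sensible, feed 167→25 °C: -415.09 kJ/s
Outlet flows (mol/s): A 1.6416, H₂ 1.6416, B 12.758
Sensible, products 25→206 °C: 485.22 kJ/s
Q = ΔH = -1358.8 kJ/s = -1358.8 kW
Heat removed = 81529 kJ/min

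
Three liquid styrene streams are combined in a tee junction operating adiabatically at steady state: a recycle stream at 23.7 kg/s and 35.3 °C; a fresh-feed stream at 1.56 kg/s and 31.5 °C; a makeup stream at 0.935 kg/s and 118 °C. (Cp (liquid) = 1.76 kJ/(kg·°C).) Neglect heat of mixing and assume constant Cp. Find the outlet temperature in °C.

Energy balance with Q = 0: Σ ṁᵢCp,ᵢ(T_out − Tᵢ) = 0
Σ ṁᵢCp,ᵢTᵢ = 23.7×1.76×35.3 + 1.56×1.76×31.5 + 0.935×1.76×118 = 1753.1
Σ ṁᵢCp,ᵢ = 23.7×1.76 + 1.56×1.76 + 0.935×1.76 = 46.103
T_out = 1753.1 / 46.103 = 38.026 °C

T_out = 38.0 °C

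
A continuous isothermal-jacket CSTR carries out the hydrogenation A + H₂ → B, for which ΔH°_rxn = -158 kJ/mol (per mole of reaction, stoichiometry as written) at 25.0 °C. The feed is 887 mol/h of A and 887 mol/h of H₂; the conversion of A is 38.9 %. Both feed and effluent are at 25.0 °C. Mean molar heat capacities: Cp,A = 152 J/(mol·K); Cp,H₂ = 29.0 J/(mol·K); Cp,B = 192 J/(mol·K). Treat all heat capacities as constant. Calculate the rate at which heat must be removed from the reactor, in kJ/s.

Q_out = 15.1 kJ/s

Extent of reaction ξ = 0.389 × 887 = 345.04 mol/h
Reaction term: ξ·ΔH°_rxn = 345.04 × -158 = -54517 kJ/h
Q = ΔH = -54517 kJ/h = -15.144 kW
Heat removed = 15.144 kJ/s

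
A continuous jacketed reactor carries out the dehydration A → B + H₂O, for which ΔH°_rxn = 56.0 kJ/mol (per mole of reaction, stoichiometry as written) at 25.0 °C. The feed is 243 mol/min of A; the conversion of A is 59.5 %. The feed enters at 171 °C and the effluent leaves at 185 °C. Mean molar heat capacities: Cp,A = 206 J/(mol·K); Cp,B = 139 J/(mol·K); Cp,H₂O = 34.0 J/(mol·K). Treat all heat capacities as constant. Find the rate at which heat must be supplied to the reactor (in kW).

Q_in = 134 kW

Extent of reaction ξ = 0.595 × 243 = 144.58 mol/min
Reaction term: ξ·ΔH°_rxn = 144.58 × 56.0 = 8096.8 kJ/min
Sensible, feed 171→25 °C: -7308.5 kJ/min
Outlet flows (mol/min): A 98.415, B 144.58, H₂O 144.58
Sensible, products 25→185 °C: 7245.9 kJ/min
Q = ΔH = 8034.2 kJ/min = 133.9 kW
Heat supplied = 133.9 kW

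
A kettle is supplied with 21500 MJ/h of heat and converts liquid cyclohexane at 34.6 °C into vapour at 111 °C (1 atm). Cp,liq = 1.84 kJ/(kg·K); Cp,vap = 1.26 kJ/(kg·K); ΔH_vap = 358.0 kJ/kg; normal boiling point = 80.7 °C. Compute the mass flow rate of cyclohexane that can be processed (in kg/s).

ṁ = 12.4 kg/s

Δh = 1.84×(80.7−34.6) + 358.0 + 1.26×(111−80.7) = 481 kJ/kg
Q = 21500 MJ/h = 5972.2 kJ/s = 5972.2 kJ/s
ṁ = Q/Δh = 5972.2 / 481 = 12.416 kg/s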